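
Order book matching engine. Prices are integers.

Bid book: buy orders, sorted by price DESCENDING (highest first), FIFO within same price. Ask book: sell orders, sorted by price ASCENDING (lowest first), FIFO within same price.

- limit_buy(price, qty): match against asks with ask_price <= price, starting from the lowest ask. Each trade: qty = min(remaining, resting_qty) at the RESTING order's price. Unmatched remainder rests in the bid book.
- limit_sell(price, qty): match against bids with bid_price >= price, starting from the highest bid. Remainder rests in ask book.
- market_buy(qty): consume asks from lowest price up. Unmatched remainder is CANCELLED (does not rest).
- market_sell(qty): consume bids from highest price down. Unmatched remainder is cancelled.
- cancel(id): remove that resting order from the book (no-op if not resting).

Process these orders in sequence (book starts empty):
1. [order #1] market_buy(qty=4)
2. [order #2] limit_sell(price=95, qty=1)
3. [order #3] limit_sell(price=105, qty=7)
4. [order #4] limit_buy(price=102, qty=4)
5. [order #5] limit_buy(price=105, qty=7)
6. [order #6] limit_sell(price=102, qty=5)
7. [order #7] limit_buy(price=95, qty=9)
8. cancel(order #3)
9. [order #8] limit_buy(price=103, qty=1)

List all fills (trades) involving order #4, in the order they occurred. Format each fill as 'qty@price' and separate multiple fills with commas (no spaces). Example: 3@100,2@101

Answer: 1@95,3@102

Derivation:
After op 1 [order #1] market_buy(qty=4): fills=none; bids=[-] asks=[-]
After op 2 [order #2] limit_sell(price=95, qty=1): fills=none; bids=[-] asks=[#2:1@95]
After op 3 [order #3] limit_sell(price=105, qty=7): fills=none; bids=[-] asks=[#2:1@95 #3:7@105]
After op 4 [order #4] limit_buy(price=102, qty=4): fills=#4x#2:1@95; bids=[#4:3@102] asks=[#3:7@105]
After op 5 [order #5] limit_buy(price=105, qty=7): fills=#5x#3:7@105; bids=[#4:3@102] asks=[-]
After op 6 [order #6] limit_sell(price=102, qty=5): fills=#4x#6:3@102; bids=[-] asks=[#6:2@102]
After op 7 [order #7] limit_buy(price=95, qty=9): fills=none; bids=[#7:9@95] asks=[#6:2@102]
After op 8 cancel(order #3): fills=none; bids=[#7:9@95] asks=[#6:2@102]
After op 9 [order #8] limit_buy(price=103, qty=1): fills=#8x#6:1@102; bids=[#7:9@95] asks=[#6:1@102]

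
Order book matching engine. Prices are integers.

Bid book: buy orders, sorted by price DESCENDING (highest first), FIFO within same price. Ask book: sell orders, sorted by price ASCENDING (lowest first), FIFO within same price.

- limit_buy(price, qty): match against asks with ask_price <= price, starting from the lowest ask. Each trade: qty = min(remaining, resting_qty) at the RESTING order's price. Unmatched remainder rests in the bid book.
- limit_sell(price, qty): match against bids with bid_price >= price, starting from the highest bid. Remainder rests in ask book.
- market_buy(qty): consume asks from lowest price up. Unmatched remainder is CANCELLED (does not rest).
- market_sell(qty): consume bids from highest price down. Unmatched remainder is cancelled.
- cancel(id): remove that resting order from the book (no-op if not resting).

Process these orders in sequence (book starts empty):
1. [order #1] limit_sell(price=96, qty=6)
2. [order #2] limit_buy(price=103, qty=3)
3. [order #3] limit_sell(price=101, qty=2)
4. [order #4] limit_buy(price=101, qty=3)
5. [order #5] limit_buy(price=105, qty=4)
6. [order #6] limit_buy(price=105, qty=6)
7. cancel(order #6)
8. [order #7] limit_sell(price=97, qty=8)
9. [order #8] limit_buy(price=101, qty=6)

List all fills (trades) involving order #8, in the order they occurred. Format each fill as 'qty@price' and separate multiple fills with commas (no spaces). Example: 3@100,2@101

Answer: 6@97

Derivation:
After op 1 [order #1] limit_sell(price=96, qty=6): fills=none; bids=[-] asks=[#1:6@96]
After op 2 [order #2] limit_buy(price=103, qty=3): fills=#2x#1:3@96; bids=[-] asks=[#1:3@96]
After op 3 [order #3] limit_sell(price=101, qty=2): fills=none; bids=[-] asks=[#1:3@96 #3:2@101]
After op 4 [order #4] limit_buy(price=101, qty=3): fills=#4x#1:3@96; bids=[-] asks=[#3:2@101]
After op 5 [order #5] limit_buy(price=105, qty=4): fills=#5x#3:2@101; bids=[#5:2@105] asks=[-]
After op 6 [order #6] limit_buy(price=105, qty=6): fills=none; bids=[#5:2@105 #6:6@105] asks=[-]
After op 7 cancel(order #6): fills=none; bids=[#5:2@105] asks=[-]
After op 8 [order #7] limit_sell(price=97, qty=8): fills=#5x#7:2@105; bids=[-] asks=[#7:6@97]
After op 9 [order #8] limit_buy(price=101, qty=6): fills=#8x#7:6@97; bids=[-] asks=[-]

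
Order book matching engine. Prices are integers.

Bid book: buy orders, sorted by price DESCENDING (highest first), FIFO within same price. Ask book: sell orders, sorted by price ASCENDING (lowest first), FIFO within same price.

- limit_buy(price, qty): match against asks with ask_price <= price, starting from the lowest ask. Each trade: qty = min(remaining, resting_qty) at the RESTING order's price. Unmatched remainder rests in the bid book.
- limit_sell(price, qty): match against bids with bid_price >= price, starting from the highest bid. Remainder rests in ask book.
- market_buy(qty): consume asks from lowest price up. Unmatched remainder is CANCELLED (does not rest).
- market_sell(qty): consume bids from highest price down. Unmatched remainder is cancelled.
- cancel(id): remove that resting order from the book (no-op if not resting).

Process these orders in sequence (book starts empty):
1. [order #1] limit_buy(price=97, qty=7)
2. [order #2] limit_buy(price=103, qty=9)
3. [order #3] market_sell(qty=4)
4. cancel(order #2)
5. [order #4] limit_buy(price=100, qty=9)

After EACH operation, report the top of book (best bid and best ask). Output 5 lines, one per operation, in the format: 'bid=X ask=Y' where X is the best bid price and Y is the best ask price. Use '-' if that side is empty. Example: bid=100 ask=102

After op 1 [order #1] limit_buy(price=97, qty=7): fills=none; bids=[#1:7@97] asks=[-]
After op 2 [order #2] limit_buy(price=103, qty=9): fills=none; bids=[#2:9@103 #1:7@97] asks=[-]
After op 3 [order #3] market_sell(qty=4): fills=#2x#3:4@103; bids=[#2:5@103 #1:7@97] asks=[-]
After op 4 cancel(order #2): fills=none; bids=[#1:7@97] asks=[-]
After op 5 [order #4] limit_buy(price=100, qty=9): fills=none; bids=[#4:9@100 #1:7@97] asks=[-]

Answer: bid=97 ask=-
bid=103 ask=-
bid=103 ask=-
bid=97 ask=-
bid=100 ask=-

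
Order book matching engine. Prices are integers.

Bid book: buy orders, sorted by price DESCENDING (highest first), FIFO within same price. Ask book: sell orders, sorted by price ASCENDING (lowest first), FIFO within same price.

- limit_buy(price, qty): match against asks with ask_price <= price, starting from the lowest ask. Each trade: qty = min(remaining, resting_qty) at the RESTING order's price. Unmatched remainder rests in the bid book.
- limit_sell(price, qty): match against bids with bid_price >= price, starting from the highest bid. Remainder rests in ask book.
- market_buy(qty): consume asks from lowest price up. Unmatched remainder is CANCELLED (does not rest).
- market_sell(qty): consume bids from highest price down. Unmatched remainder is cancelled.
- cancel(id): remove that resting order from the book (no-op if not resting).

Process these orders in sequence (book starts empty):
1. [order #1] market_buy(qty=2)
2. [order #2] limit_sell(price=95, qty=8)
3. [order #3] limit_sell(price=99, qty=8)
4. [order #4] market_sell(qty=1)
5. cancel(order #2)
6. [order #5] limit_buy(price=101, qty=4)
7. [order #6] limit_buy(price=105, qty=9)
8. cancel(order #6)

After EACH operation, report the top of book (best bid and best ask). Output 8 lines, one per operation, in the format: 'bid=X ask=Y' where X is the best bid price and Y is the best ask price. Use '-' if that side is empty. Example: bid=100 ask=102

After op 1 [order #1] market_buy(qty=2): fills=none; bids=[-] asks=[-]
After op 2 [order #2] limit_sell(price=95, qty=8): fills=none; bids=[-] asks=[#2:8@95]
After op 3 [order #3] limit_sell(price=99, qty=8): fills=none; bids=[-] asks=[#2:8@95 #3:8@99]
After op 4 [order #4] market_sell(qty=1): fills=none; bids=[-] asks=[#2:8@95 #3:8@99]
After op 5 cancel(order #2): fills=none; bids=[-] asks=[#3:8@99]
After op 6 [order #5] limit_buy(price=101, qty=4): fills=#5x#3:4@99; bids=[-] asks=[#3:4@99]
After op 7 [order #6] limit_buy(price=105, qty=9): fills=#6x#3:4@99; bids=[#6:5@105] asks=[-]
After op 8 cancel(order #6): fills=none; bids=[-] asks=[-]

Answer: bid=- ask=-
bid=- ask=95
bid=- ask=95
bid=- ask=95
bid=- ask=99
bid=- ask=99
bid=105 ask=-
bid=- ask=-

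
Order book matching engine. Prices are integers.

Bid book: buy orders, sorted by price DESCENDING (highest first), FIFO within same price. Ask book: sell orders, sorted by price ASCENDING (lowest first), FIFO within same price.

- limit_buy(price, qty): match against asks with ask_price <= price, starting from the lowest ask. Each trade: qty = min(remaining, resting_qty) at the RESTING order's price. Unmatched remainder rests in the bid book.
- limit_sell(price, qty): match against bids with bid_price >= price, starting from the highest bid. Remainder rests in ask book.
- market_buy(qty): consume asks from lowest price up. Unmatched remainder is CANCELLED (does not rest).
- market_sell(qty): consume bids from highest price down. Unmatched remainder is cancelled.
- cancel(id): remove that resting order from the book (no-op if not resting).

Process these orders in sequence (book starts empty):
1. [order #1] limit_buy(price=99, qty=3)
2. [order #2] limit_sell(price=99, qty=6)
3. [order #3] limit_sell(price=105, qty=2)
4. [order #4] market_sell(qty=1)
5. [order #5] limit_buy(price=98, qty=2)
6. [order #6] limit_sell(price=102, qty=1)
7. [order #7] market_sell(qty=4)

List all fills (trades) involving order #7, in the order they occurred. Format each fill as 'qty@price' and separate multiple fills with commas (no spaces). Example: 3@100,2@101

After op 1 [order #1] limit_buy(price=99, qty=3): fills=none; bids=[#1:3@99] asks=[-]
After op 2 [order #2] limit_sell(price=99, qty=6): fills=#1x#2:3@99; bids=[-] asks=[#2:3@99]
After op 3 [order #3] limit_sell(price=105, qty=2): fills=none; bids=[-] asks=[#2:3@99 #3:2@105]
After op 4 [order #4] market_sell(qty=1): fills=none; bids=[-] asks=[#2:3@99 #3:2@105]
After op 5 [order #5] limit_buy(price=98, qty=2): fills=none; bids=[#5:2@98] asks=[#2:3@99 #3:2@105]
After op 6 [order #6] limit_sell(price=102, qty=1): fills=none; bids=[#5:2@98] asks=[#2:3@99 #6:1@102 #3:2@105]
After op 7 [order #7] market_sell(qty=4): fills=#5x#7:2@98; bids=[-] asks=[#2:3@99 #6:1@102 #3:2@105]

Answer: 2@98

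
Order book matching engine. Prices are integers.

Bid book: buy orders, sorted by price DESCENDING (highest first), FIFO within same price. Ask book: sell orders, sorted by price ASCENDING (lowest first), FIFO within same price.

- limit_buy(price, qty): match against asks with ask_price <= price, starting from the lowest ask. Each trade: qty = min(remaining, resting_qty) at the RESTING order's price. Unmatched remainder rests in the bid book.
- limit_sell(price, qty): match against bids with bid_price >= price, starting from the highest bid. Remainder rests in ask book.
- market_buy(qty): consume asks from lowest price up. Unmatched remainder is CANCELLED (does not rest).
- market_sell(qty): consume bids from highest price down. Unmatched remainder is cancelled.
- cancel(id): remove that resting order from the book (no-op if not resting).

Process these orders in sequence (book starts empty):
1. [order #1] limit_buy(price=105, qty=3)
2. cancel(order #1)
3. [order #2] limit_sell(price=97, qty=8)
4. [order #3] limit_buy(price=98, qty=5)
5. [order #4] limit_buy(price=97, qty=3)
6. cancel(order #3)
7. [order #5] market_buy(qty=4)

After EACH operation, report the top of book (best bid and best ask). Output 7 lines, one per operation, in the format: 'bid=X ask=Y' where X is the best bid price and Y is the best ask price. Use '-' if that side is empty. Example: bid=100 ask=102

After op 1 [order #1] limit_buy(price=105, qty=3): fills=none; bids=[#1:3@105] asks=[-]
After op 2 cancel(order #1): fills=none; bids=[-] asks=[-]
After op 3 [order #2] limit_sell(price=97, qty=8): fills=none; bids=[-] asks=[#2:8@97]
After op 4 [order #3] limit_buy(price=98, qty=5): fills=#3x#2:5@97; bids=[-] asks=[#2:3@97]
After op 5 [order #4] limit_buy(price=97, qty=3): fills=#4x#2:3@97; bids=[-] asks=[-]
After op 6 cancel(order #3): fills=none; bids=[-] asks=[-]
After op 7 [order #5] market_buy(qty=4): fills=none; bids=[-] asks=[-]

Answer: bid=105 ask=-
bid=- ask=-
bid=- ask=97
bid=- ask=97
bid=- ask=-
bid=- ask=-
bid=- ask=-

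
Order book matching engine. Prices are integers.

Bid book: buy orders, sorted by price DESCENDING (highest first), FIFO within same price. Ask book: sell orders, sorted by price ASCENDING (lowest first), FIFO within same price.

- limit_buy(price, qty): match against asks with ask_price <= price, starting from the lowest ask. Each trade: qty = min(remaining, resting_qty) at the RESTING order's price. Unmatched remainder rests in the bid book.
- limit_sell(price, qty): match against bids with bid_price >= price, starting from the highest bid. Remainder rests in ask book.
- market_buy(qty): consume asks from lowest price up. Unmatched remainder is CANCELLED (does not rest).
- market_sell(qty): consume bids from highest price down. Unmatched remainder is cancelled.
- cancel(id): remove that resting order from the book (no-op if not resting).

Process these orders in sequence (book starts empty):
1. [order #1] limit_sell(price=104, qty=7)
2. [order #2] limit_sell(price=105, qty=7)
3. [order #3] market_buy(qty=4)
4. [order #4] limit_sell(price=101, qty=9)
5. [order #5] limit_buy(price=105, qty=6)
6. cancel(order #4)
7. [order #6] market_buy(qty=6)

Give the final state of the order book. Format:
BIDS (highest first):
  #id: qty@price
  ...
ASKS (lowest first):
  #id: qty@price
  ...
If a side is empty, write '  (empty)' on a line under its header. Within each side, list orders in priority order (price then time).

Answer: BIDS (highest first):
  (empty)
ASKS (lowest first):
  #2: 4@105

Derivation:
After op 1 [order #1] limit_sell(price=104, qty=7): fills=none; bids=[-] asks=[#1:7@104]
After op 2 [order #2] limit_sell(price=105, qty=7): fills=none; bids=[-] asks=[#1:7@104 #2:7@105]
After op 3 [order #3] market_buy(qty=4): fills=#3x#1:4@104; bids=[-] asks=[#1:3@104 #2:7@105]
After op 4 [order #4] limit_sell(price=101, qty=9): fills=none; bids=[-] asks=[#4:9@101 #1:3@104 #2:7@105]
After op 5 [order #5] limit_buy(price=105, qty=6): fills=#5x#4:6@101; bids=[-] asks=[#4:3@101 #1:3@104 #2:7@105]
After op 6 cancel(order #4): fills=none; bids=[-] asks=[#1:3@104 #2:7@105]
After op 7 [order #6] market_buy(qty=6): fills=#6x#1:3@104 #6x#2:3@105; bids=[-] asks=[#2:4@105]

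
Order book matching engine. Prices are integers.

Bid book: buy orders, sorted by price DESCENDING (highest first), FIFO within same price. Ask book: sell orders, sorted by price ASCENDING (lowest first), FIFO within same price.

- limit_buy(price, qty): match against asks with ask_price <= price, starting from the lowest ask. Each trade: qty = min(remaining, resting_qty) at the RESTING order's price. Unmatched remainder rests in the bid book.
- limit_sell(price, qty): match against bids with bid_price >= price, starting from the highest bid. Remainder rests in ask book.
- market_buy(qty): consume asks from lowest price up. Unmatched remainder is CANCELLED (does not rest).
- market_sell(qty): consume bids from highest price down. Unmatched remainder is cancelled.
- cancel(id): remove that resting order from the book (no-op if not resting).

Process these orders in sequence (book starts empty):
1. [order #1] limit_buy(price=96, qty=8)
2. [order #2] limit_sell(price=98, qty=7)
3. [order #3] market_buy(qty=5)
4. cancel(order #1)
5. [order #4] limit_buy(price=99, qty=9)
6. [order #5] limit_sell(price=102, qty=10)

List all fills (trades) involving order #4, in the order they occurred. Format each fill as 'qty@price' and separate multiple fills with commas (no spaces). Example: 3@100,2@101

Answer: 2@98

Derivation:
After op 1 [order #1] limit_buy(price=96, qty=8): fills=none; bids=[#1:8@96] asks=[-]
After op 2 [order #2] limit_sell(price=98, qty=7): fills=none; bids=[#1:8@96] asks=[#2:7@98]
After op 3 [order #3] market_buy(qty=5): fills=#3x#2:5@98; bids=[#1:8@96] asks=[#2:2@98]
After op 4 cancel(order #1): fills=none; bids=[-] asks=[#2:2@98]
After op 5 [order #4] limit_buy(price=99, qty=9): fills=#4x#2:2@98; bids=[#4:7@99] asks=[-]
After op 6 [order #5] limit_sell(price=102, qty=10): fills=none; bids=[#4:7@99] asks=[#5:10@102]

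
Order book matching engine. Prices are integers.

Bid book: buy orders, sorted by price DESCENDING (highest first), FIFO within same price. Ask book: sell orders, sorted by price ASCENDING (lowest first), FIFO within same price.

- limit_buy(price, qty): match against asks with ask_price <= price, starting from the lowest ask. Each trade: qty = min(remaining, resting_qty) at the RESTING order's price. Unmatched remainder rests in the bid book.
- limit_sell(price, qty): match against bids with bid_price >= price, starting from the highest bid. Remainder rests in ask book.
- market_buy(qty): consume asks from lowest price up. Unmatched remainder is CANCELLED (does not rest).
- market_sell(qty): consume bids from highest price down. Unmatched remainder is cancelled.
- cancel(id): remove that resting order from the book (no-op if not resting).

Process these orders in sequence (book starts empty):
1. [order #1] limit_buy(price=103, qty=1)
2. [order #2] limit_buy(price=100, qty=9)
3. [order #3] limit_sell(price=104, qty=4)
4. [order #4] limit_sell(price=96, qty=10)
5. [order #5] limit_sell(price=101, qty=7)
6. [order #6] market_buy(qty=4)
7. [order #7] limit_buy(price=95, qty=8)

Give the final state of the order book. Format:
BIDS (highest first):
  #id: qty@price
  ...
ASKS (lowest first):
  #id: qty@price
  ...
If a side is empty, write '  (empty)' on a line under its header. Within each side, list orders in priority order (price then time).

After op 1 [order #1] limit_buy(price=103, qty=1): fills=none; bids=[#1:1@103] asks=[-]
After op 2 [order #2] limit_buy(price=100, qty=9): fills=none; bids=[#1:1@103 #2:9@100] asks=[-]
After op 3 [order #3] limit_sell(price=104, qty=4): fills=none; bids=[#1:1@103 #2:9@100] asks=[#3:4@104]
After op 4 [order #4] limit_sell(price=96, qty=10): fills=#1x#4:1@103 #2x#4:9@100; bids=[-] asks=[#3:4@104]
After op 5 [order #5] limit_sell(price=101, qty=7): fills=none; bids=[-] asks=[#5:7@101 #3:4@104]
After op 6 [order #6] market_buy(qty=4): fills=#6x#5:4@101; bids=[-] asks=[#5:3@101 #3:4@104]
After op 7 [order #7] limit_buy(price=95, qty=8): fills=none; bids=[#7:8@95] asks=[#5:3@101 #3:4@104]

Answer: BIDS (highest first):
  #7: 8@95
ASKS (lowest first):
  #5: 3@101
  #3: 4@104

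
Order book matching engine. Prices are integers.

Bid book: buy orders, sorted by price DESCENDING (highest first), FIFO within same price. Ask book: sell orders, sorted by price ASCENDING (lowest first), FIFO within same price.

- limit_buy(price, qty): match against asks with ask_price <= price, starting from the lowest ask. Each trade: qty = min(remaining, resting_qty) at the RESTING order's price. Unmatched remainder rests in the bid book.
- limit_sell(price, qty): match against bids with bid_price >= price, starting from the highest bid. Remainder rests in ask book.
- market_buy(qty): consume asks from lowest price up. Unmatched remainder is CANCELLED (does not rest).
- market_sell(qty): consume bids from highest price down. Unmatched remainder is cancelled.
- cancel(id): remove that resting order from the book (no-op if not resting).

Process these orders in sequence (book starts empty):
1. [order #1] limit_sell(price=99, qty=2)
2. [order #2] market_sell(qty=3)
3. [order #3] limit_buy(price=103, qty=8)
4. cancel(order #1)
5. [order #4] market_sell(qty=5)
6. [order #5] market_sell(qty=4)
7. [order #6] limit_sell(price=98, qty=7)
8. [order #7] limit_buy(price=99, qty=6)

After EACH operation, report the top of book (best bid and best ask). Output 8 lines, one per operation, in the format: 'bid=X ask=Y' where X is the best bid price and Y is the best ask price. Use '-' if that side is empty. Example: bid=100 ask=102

After op 1 [order #1] limit_sell(price=99, qty=2): fills=none; bids=[-] asks=[#1:2@99]
After op 2 [order #2] market_sell(qty=3): fills=none; bids=[-] asks=[#1:2@99]
After op 3 [order #3] limit_buy(price=103, qty=8): fills=#3x#1:2@99; bids=[#3:6@103] asks=[-]
After op 4 cancel(order #1): fills=none; bids=[#3:6@103] asks=[-]
After op 5 [order #4] market_sell(qty=5): fills=#3x#4:5@103; bids=[#3:1@103] asks=[-]
After op 6 [order #5] market_sell(qty=4): fills=#3x#5:1@103; bids=[-] asks=[-]
After op 7 [order #6] limit_sell(price=98, qty=7): fills=none; bids=[-] asks=[#6:7@98]
After op 8 [order #7] limit_buy(price=99, qty=6): fills=#7x#6:6@98; bids=[-] asks=[#6:1@98]

Answer: bid=- ask=99
bid=- ask=99
bid=103 ask=-
bid=103 ask=-
bid=103 ask=-
bid=- ask=-
bid=- ask=98
bid=- ask=98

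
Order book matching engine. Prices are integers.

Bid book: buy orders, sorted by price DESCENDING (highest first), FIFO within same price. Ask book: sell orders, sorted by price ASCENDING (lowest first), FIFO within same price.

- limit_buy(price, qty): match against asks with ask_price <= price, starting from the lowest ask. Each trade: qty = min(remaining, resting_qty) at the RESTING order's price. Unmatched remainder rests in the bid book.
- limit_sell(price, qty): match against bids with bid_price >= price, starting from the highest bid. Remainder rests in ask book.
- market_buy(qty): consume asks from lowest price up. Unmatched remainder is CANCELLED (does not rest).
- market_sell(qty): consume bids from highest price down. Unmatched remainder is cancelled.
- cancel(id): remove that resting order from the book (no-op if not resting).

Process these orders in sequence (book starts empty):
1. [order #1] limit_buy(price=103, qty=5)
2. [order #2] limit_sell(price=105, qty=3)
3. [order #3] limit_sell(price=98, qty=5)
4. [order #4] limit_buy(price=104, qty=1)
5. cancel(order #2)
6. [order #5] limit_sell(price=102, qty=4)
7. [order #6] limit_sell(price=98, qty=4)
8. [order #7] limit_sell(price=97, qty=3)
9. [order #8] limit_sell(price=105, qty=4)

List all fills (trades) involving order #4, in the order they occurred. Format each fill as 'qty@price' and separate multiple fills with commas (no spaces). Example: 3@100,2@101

Answer: 1@104

Derivation:
After op 1 [order #1] limit_buy(price=103, qty=5): fills=none; bids=[#1:5@103] asks=[-]
After op 2 [order #2] limit_sell(price=105, qty=3): fills=none; bids=[#1:5@103] asks=[#2:3@105]
After op 3 [order #3] limit_sell(price=98, qty=5): fills=#1x#3:5@103; bids=[-] asks=[#2:3@105]
After op 4 [order #4] limit_buy(price=104, qty=1): fills=none; bids=[#4:1@104] asks=[#2:3@105]
After op 5 cancel(order #2): fills=none; bids=[#4:1@104] asks=[-]
After op 6 [order #5] limit_sell(price=102, qty=4): fills=#4x#5:1@104; bids=[-] asks=[#5:3@102]
After op 7 [order #6] limit_sell(price=98, qty=4): fills=none; bids=[-] asks=[#6:4@98 #5:3@102]
After op 8 [order #7] limit_sell(price=97, qty=3): fills=none; bids=[-] asks=[#7:3@97 #6:4@98 #5:3@102]
After op 9 [order #8] limit_sell(price=105, qty=4): fills=none; bids=[-] asks=[#7:3@97 #6:4@98 #5:3@102 #8:4@105]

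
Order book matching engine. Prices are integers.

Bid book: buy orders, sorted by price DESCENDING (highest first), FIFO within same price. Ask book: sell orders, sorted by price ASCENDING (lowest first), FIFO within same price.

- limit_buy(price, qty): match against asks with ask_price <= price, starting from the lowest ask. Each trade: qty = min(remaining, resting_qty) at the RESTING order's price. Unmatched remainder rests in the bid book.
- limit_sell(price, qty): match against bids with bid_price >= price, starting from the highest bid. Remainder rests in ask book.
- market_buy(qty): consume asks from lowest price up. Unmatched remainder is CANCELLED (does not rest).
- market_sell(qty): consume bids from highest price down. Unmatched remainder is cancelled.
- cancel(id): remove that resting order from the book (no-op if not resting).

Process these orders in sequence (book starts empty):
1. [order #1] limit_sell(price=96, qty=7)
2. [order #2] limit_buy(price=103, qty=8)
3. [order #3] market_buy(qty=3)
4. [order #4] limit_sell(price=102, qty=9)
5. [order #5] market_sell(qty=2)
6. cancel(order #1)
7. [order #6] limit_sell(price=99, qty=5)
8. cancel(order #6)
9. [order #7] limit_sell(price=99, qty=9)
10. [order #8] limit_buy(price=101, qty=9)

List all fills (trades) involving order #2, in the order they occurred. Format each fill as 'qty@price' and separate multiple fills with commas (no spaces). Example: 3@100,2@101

After op 1 [order #1] limit_sell(price=96, qty=7): fills=none; bids=[-] asks=[#1:7@96]
After op 2 [order #2] limit_buy(price=103, qty=8): fills=#2x#1:7@96; bids=[#2:1@103] asks=[-]
After op 3 [order #3] market_buy(qty=3): fills=none; bids=[#2:1@103] asks=[-]
After op 4 [order #4] limit_sell(price=102, qty=9): fills=#2x#4:1@103; bids=[-] asks=[#4:8@102]
After op 5 [order #5] market_sell(qty=2): fills=none; bids=[-] asks=[#4:8@102]
After op 6 cancel(order #1): fills=none; bids=[-] asks=[#4:8@102]
After op 7 [order #6] limit_sell(price=99, qty=5): fills=none; bids=[-] asks=[#6:5@99 #4:8@102]
After op 8 cancel(order #6): fills=none; bids=[-] asks=[#4:8@102]
After op 9 [order #7] limit_sell(price=99, qty=9): fills=none; bids=[-] asks=[#7:9@99 #4:8@102]
After op 10 [order #8] limit_buy(price=101, qty=9): fills=#8x#7:9@99; bids=[-] asks=[#4:8@102]

Answer: 7@96,1@103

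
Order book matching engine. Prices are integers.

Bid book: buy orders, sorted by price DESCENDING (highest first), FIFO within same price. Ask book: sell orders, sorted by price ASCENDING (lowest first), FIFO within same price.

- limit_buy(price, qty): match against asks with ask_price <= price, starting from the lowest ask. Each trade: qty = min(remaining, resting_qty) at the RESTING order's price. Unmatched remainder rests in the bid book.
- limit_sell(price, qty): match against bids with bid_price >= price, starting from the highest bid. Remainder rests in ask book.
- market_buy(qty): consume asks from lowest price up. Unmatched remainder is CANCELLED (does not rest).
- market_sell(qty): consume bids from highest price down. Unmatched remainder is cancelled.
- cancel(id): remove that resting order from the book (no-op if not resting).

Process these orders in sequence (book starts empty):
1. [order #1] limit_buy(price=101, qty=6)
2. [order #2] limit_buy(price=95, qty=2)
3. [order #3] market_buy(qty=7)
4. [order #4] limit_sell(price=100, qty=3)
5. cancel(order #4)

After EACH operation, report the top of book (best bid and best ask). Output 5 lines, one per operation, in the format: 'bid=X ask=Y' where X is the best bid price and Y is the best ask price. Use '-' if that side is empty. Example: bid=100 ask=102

After op 1 [order #1] limit_buy(price=101, qty=6): fills=none; bids=[#1:6@101] asks=[-]
After op 2 [order #2] limit_buy(price=95, qty=2): fills=none; bids=[#1:6@101 #2:2@95] asks=[-]
After op 3 [order #3] market_buy(qty=7): fills=none; bids=[#1:6@101 #2:2@95] asks=[-]
After op 4 [order #4] limit_sell(price=100, qty=3): fills=#1x#4:3@101; bids=[#1:3@101 #2:2@95] asks=[-]
After op 5 cancel(order #4): fills=none; bids=[#1:3@101 #2:2@95] asks=[-]

Answer: bid=101 ask=-
bid=101 ask=-
bid=101 ask=-
bid=101 ask=-
bid=101 ask=-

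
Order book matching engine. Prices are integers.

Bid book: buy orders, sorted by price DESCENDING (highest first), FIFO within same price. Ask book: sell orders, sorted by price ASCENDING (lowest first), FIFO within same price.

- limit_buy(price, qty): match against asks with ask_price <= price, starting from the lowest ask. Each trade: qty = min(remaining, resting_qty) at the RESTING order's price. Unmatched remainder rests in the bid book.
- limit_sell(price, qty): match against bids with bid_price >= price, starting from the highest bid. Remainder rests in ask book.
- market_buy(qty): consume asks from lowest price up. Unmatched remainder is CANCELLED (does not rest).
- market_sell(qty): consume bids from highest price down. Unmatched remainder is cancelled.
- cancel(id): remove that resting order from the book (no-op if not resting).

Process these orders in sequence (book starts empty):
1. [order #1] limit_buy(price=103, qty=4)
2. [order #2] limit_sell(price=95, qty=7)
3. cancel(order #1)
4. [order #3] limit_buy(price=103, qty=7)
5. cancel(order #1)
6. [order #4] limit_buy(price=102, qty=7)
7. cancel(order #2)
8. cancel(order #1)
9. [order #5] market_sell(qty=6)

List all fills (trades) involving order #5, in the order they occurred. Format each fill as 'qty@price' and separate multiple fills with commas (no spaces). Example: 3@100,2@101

Answer: 4@103,2@102

Derivation:
After op 1 [order #1] limit_buy(price=103, qty=4): fills=none; bids=[#1:4@103] asks=[-]
After op 2 [order #2] limit_sell(price=95, qty=7): fills=#1x#2:4@103; bids=[-] asks=[#2:3@95]
After op 3 cancel(order #1): fills=none; bids=[-] asks=[#2:3@95]
After op 4 [order #3] limit_buy(price=103, qty=7): fills=#3x#2:3@95; bids=[#3:4@103] asks=[-]
After op 5 cancel(order #1): fills=none; bids=[#3:4@103] asks=[-]
After op 6 [order #4] limit_buy(price=102, qty=7): fills=none; bids=[#3:4@103 #4:7@102] asks=[-]
After op 7 cancel(order #2): fills=none; bids=[#3:4@103 #4:7@102] asks=[-]
After op 8 cancel(order #1): fills=none; bids=[#3:4@103 #4:7@102] asks=[-]
After op 9 [order #5] market_sell(qty=6): fills=#3x#5:4@103 #4x#5:2@102; bids=[#4:5@102] asks=[-]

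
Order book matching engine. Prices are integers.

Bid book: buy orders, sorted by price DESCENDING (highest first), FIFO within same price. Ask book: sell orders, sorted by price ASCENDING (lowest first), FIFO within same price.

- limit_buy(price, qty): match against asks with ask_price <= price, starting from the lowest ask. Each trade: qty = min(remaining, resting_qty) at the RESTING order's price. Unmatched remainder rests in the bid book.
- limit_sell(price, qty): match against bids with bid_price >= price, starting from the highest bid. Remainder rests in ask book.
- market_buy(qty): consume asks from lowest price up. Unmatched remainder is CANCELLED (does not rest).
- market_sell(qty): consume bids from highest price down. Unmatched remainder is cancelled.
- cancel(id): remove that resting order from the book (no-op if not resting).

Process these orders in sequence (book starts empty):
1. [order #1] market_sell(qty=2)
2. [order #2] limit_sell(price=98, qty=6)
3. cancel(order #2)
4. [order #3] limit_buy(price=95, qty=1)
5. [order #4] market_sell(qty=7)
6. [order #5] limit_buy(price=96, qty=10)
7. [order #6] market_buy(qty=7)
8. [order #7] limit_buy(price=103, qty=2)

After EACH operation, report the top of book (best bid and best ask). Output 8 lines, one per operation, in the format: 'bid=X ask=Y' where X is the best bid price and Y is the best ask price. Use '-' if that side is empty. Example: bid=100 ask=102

Answer: bid=- ask=-
bid=- ask=98
bid=- ask=-
bid=95 ask=-
bid=- ask=-
bid=96 ask=-
bid=96 ask=-
bid=103 ask=-

Derivation:
After op 1 [order #1] market_sell(qty=2): fills=none; bids=[-] asks=[-]
After op 2 [order #2] limit_sell(price=98, qty=6): fills=none; bids=[-] asks=[#2:6@98]
After op 3 cancel(order #2): fills=none; bids=[-] asks=[-]
After op 4 [order #3] limit_buy(price=95, qty=1): fills=none; bids=[#3:1@95] asks=[-]
After op 5 [order #4] market_sell(qty=7): fills=#3x#4:1@95; bids=[-] asks=[-]
After op 6 [order #5] limit_buy(price=96, qty=10): fills=none; bids=[#5:10@96] asks=[-]
After op 7 [order #6] market_buy(qty=7): fills=none; bids=[#5:10@96] asks=[-]
After op 8 [order #7] limit_buy(price=103, qty=2): fills=none; bids=[#7:2@103 #5:10@96] asks=[-]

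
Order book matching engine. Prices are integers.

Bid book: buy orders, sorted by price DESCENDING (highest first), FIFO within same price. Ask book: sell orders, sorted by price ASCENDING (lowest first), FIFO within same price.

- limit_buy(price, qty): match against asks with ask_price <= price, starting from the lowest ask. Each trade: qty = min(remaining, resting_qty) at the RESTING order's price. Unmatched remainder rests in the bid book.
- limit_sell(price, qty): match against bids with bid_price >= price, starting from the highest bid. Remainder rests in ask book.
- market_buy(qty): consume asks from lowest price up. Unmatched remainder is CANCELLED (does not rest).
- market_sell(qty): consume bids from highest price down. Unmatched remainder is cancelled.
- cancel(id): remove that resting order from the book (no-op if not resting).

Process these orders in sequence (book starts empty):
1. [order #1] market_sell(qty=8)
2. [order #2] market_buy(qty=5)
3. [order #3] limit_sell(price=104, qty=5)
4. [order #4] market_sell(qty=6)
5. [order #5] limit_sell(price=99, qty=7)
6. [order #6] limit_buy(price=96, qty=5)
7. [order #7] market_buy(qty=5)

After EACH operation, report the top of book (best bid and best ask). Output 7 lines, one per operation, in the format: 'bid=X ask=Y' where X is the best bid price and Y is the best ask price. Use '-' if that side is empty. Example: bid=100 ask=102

Answer: bid=- ask=-
bid=- ask=-
bid=- ask=104
bid=- ask=104
bid=- ask=99
bid=96 ask=99
bid=96 ask=99

Derivation:
After op 1 [order #1] market_sell(qty=8): fills=none; bids=[-] asks=[-]
After op 2 [order #2] market_buy(qty=5): fills=none; bids=[-] asks=[-]
After op 3 [order #3] limit_sell(price=104, qty=5): fills=none; bids=[-] asks=[#3:5@104]
After op 4 [order #4] market_sell(qty=6): fills=none; bids=[-] asks=[#3:5@104]
After op 5 [order #5] limit_sell(price=99, qty=7): fills=none; bids=[-] asks=[#5:7@99 #3:5@104]
After op 6 [order #6] limit_buy(price=96, qty=5): fills=none; bids=[#6:5@96] asks=[#5:7@99 #3:5@104]
After op 7 [order #7] market_buy(qty=5): fills=#7x#5:5@99; bids=[#6:5@96] asks=[#5:2@99 #3:5@104]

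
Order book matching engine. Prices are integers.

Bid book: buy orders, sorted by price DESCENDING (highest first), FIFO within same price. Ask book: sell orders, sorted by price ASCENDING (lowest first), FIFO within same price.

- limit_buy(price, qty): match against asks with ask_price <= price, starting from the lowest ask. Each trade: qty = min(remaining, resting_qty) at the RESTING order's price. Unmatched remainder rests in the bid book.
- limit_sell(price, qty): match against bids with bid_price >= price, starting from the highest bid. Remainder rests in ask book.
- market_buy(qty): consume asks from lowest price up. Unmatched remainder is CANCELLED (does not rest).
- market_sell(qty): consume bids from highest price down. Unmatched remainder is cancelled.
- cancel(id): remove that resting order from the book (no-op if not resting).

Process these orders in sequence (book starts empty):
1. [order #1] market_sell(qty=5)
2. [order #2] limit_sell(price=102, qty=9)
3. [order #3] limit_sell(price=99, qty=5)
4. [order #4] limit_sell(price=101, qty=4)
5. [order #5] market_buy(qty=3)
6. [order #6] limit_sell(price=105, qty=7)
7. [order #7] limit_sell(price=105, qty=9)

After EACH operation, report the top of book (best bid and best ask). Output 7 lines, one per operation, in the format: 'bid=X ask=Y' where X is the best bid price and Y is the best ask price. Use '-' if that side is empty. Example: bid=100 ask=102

Answer: bid=- ask=-
bid=- ask=102
bid=- ask=99
bid=- ask=99
bid=- ask=99
bid=- ask=99
bid=- ask=99

Derivation:
After op 1 [order #1] market_sell(qty=5): fills=none; bids=[-] asks=[-]
After op 2 [order #2] limit_sell(price=102, qty=9): fills=none; bids=[-] asks=[#2:9@102]
After op 3 [order #3] limit_sell(price=99, qty=5): fills=none; bids=[-] asks=[#3:5@99 #2:9@102]
After op 4 [order #4] limit_sell(price=101, qty=4): fills=none; bids=[-] asks=[#3:5@99 #4:4@101 #2:9@102]
After op 5 [order #5] market_buy(qty=3): fills=#5x#3:3@99; bids=[-] asks=[#3:2@99 #4:4@101 #2:9@102]
After op 6 [order #6] limit_sell(price=105, qty=7): fills=none; bids=[-] asks=[#3:2@99 #4:4@101 #2:9@102 #6:7@105]
After op 7 [order #7] limit_sell(price=105, qty=9): fills=none; bids=[-] asks=[#3:2@99 #4:4@101 #2:9@102 #6:7@105 #7:9@105]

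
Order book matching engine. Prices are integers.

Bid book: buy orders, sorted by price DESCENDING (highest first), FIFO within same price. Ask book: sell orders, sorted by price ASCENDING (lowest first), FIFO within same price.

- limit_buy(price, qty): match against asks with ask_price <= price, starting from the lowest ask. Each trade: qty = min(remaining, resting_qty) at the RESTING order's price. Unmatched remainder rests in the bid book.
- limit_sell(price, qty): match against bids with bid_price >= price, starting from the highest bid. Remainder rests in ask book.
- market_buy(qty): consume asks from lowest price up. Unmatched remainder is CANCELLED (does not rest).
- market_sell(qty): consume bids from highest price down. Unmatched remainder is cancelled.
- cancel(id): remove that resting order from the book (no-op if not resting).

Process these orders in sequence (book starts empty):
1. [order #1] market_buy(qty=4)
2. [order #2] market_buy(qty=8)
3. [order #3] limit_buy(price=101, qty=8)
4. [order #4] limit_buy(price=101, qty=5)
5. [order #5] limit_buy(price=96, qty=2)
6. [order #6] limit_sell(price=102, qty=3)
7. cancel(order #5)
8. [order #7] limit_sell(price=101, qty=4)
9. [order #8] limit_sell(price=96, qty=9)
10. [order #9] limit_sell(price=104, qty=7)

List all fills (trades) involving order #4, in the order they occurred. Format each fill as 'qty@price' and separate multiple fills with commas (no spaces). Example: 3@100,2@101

Answer: 5@101

Derivation:
After op 1 [order #1] market_buy(qty=4): fills=none; bids=[-] asks=[-]
After op 2 [order #2] market_buy(qty=8): fills=none; bids=[-] asks=[-]
After op 3 [order #3] limit_buy(price=101, qty=8): fills=none; bids=[#3:8@101] asks=[-]
After op 4 [order #4] limit_buy(price=101, qty=5): fills=none; bids=[#3:8@101 #4:5@101] asks=[-]
After op 5 [order #5] limit_buy(price=96, qty=2): fills=none; bids=[#3:8@101 #4:5@101 #5:2@96] asks=[-]
After op 6 [order #6] limit_sell(price=102, qty=3): fills=none; bids=[#3:8@101 #4:5@101 #5:2@96] asks=[#6:3@102]
After op 7 cancel(order #5): fills=none; bids=[#3:8@101 #4:5@101] asks=[#6:3@102]
After op 8 [order #7] limit_sell(price=101, qty=4): fills=#3x#7:4@101; bids=[#3:4@101 #4:5@101] asks=[#6:3@102]
After op 9 [order #8] limit_sell(price=96, qty=9): fills=#3x#8:4@101 #4x#8:5@101; bids=[-] asks=[#6:3@102]
After op 10 [order #9] limit_sell(price=104, qty=7): fills=none; bids=[-] asks=[#6:3@102 #9:7@104]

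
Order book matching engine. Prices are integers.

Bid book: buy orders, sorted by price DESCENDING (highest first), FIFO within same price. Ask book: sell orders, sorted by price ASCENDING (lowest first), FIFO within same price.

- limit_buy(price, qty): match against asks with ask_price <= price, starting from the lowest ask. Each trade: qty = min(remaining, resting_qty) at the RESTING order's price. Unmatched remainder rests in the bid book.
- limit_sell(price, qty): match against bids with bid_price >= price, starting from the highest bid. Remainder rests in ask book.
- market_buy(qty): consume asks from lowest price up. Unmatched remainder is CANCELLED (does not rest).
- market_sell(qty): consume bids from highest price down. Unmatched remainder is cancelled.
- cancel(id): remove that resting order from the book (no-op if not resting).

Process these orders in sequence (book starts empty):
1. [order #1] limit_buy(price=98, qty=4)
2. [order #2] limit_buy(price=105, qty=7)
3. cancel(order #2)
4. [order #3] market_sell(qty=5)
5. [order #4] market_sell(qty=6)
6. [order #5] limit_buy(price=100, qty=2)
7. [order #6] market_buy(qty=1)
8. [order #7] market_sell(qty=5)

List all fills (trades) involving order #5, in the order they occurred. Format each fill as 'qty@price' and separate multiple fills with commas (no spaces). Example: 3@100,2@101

Answer: 2@100

Derivation:
After op 1 [order #1] limit_buy(price=98, qty=4): fills=none; bids=[#1:4@98] asks=[-]
After op 2 [order #2] limit_buy(price=105, qty=7): fills=none; bids=[#2:7@105 #1:4@98] asks=[-]
After op 3 cancel(order #2): fills=none; bids=[#1:4@98] asks=[-]
After op 4 [order #3] market_sell(qty=5): fills=#1x#3:4@98; bids=[-] asks=[-]
After op 5 [order #4] market_sell(qty=6): fills=none; bids=[-] asks=[-]
After op 6 [order #5] limit_buy(price=100, qty=2): fills=none; bids=[#5:2@100] asks=[-]
After op 7 [order #6] market_buy(qty=1): fills=none; bids=[#5:2@100] asks=[-]
After op 8 [order #7] market_sell(qty=5): fills=#5x#7:2@100; bids=[-] asks=[-]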